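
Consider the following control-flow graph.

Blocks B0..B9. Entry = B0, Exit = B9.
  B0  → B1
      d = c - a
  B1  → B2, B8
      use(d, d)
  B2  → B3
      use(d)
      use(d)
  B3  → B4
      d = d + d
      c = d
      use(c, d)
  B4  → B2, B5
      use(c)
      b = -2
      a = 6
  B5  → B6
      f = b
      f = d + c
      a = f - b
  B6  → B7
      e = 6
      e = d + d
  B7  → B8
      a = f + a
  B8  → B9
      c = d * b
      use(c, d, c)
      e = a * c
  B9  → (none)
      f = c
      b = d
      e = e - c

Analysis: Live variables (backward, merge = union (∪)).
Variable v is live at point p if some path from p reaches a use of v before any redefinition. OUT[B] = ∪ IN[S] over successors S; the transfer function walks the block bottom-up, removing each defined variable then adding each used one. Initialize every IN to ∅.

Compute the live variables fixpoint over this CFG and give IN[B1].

Answer: {a, b, d}

Derivation:
Fixpoint table:
  B0:   IN={a, b, c}   OUT={a, b, d}
  B1:   IN={a, b, d}   OUT={a, b, d}
  B2:   IN={d}   OUT={d}
  B3:   IN={d}   OUT={c, d}
  B4:   IN={c, d}   OUT={b, c, d}
  B5:   IN={b, c, d}   OUT={a, b, d, f}
  B6:   IN={a, b, d, f}   OUT={a, b, d, f}
  B7:   IN={a, b, d, f}   OUT={a, b, d}
  B8:   IN={a, b, d}   OUT={c, d, e}
  B9:   IN={c, d, e}   OUT={}

Merge at B1: OUT[B1] = IN[B2] ⊔ IN[B8] = {a, b, d}
Applying B1's transfer function to that OUT value gives IN[B1] (row B1 above).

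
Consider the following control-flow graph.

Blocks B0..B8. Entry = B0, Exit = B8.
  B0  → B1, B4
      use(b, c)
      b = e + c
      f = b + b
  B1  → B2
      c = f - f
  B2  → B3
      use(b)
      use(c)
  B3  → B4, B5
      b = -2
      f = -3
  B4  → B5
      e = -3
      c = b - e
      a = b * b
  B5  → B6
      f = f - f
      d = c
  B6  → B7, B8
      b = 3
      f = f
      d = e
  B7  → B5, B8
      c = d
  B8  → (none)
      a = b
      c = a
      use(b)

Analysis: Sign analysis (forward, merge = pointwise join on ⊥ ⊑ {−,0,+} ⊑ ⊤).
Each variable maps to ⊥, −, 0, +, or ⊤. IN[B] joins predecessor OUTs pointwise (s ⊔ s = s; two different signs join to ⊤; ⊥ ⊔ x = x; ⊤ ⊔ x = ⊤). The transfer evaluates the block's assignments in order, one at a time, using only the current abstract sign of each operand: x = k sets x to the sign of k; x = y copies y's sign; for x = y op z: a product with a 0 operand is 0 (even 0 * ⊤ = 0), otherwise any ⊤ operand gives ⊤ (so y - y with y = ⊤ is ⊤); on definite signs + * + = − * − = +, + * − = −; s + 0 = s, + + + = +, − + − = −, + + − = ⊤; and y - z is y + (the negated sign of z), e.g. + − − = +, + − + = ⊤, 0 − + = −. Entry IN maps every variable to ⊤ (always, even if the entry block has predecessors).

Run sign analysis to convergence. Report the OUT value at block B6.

Answer: {a: ⊤, b: +, c: ⊤, d: ⊤, e: ⊤, f: ⊤}

Trace:
Per-block solution:
  B0:   IN=(all ⊤)   OUT=(all ⊤)
  B1:   IN=(all ⊤)   OUT=(all ⊤)
  B2:   IN=(all ⊤)   OUT=(all ⊤)
  B3:   IN=(all ⊤)   OUT={b:-, f:-; rest ⊤}
  B4:   IN=(all ⊤)   OUT={e:-; rest ⊤}
  B5:   IN=(all ⊤)   OUT=(all ⊤)
  B6:   IN=(all ⊤)   OUT={b:+; rest ⊤}
  B7:   IN={b:+; rest ⊤}   OUT={b:+; rest ⊤}
  B8:   IN={b:+; rest ⊤}   OUT={a:+, b:+, c:+; rest ⊤}

Merge at B6: IN[B6] = OUT[B5] = {a: ⊤, b: ⊤, c: ⊤, d: ⊤, e: ⊤, f: ⊤}
Applying B6's transfer function to that IN value gives OUT[B6] (row B6 above).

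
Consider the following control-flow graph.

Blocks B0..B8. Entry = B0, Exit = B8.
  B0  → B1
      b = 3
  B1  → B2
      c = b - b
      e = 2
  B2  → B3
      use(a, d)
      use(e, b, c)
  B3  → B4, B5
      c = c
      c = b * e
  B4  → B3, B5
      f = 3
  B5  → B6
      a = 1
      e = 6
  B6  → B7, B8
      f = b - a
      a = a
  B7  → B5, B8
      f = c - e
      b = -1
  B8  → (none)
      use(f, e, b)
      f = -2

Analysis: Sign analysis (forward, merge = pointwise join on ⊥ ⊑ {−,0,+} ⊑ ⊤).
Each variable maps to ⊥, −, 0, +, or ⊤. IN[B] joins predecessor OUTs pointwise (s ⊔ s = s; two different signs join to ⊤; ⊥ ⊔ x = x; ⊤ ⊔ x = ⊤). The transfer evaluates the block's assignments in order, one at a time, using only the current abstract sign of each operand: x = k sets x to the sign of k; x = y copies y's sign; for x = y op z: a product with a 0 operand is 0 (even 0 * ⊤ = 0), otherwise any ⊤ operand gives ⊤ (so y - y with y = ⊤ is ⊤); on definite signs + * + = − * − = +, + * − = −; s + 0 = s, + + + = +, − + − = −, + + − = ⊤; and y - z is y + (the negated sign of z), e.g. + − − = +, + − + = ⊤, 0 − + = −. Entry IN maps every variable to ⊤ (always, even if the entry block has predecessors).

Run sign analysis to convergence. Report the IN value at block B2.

Answer: {a: ⊤, b: +, c: ⊤, d: ⊤, e: +, f: ⊤}

Derivation:
Per-block solution:
  B0:  IN=(all ⊤)  OUT={b:+; rest ⊤}
  B1:  IN={b:+; rest ⊤}  OUT={b:+, e:+; rest ⊤}
  B2:  IN={b:+, e:+; rest ⊤}  OUT={b:+, e:+; rest ⊤}
  B3:  IN={b:+, e:+; rest ⊤}  OUT={b:+, c:+, e:+; rest ⊤}
  B4:  IN={b:+, c:+, e:+; rest ⊤}  OUT={b:+, c:+, e:+, f:+; rest ⊤}
  B5:  IN={c:+, e:+; rest ⊤}  OUT={a:+, c:+, e:+; rest ⊤}
  B6:  IN={a:+, c:+, e:+; rest ⊤}  OUT={a:+, c:+, e:+; rest ⊤}
  B7:  IN={a:+, c:+, e:+; rest ⊤}  OUT={a:+, b:-, c:+, e:+; rest ⊤}
  B8:  IN={a:+, c:+, e:+; rest ⊤}  OUT={a:+, c:+, e:+, f:-; rest ⊤}

Merge at B2: IN[B2] = OUT[B1] = {a: ⊤, b: +, c: ⊤, d: ⊤, e: +, f: ⊤}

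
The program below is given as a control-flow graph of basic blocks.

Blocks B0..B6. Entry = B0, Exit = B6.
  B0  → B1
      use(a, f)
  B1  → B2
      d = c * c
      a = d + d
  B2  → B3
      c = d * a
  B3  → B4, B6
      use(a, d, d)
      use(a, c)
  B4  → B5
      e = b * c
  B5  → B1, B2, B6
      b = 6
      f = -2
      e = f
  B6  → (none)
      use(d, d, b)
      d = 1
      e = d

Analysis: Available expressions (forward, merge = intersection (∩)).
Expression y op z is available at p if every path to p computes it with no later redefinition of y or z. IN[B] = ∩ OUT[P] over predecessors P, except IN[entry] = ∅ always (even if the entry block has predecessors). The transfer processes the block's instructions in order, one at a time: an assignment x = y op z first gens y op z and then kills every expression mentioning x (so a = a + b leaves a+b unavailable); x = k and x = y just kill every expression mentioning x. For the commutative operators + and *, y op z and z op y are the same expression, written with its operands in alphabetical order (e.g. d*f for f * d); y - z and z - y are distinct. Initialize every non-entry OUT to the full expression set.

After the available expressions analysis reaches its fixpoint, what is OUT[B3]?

Per-block solution:
  B0:  IN={}  OUT={}
  B1:  IN={}  OUT={c*c, d+d}
  B2:  IN={d+d}  OUT={a*d, d+d}
  B3:  IN={a*d, d+d}  OUT={a*d, d+d}
  B4:  IN={a*d, d+d}  OUT={a*d, b*c, d+d}
  B5:  IN={a*d, b*c, d+d}  OUT={a*d, d+d}
  B6:  IN={a*d, d+d}  OUT={}

Merge at B3: IN[B3] = OUT[B2] = {a*d, d+d}
Applying B3's transfer function to that IN value gives OUT[B3] (row B3 above).

Answer: {a*d, d+d}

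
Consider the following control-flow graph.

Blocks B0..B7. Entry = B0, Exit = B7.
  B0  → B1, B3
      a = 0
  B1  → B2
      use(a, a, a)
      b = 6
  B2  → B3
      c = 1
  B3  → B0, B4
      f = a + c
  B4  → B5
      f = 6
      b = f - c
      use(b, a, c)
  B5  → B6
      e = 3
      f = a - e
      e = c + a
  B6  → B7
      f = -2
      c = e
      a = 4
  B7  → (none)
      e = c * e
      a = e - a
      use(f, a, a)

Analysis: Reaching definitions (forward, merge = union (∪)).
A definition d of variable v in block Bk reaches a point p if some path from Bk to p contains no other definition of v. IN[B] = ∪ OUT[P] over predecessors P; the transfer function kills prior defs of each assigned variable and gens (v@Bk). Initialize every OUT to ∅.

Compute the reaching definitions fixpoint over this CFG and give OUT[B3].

Answer: {a@B0, b@B1, c@B2, f@B3}

Working:
Per-block solution:
  B0:  IN={a@B0, b@B1, c@B2, f@B3}  OUT={a@B0, b@B1, c@B2, f@B3}
  B1:  IN={a@B0, b@B1, c@B2, f@B3}  OUT={a@B0, b@B1, c@B2, f@B3}
  B2:  IN={a@B0, b@B1, c@B2, f@B3}  OUT={a@B0, b@B1, c@B2, f@B3}
  B3:  IN={a@B0, b@B1, c@B2, f@B3}  OUT={a@B0, b@B1, c@B2, f@B3}
  B4:  IN={a@B0, b@B1, c@B2, f@B3}  OUT={a@B0, b@B4, c@B2, f@B4}
  B5:  IN={a@B0, b@B4, c@B2, f@B4}  OUT={a@B0, b@B4, c@B2, e@B5, f@B5}
  B6:  IN={a@B0, b@B4, c@B2, e@B5, f@B5}  OUT={a@B6, b@B4, c@B6, e@B5, f@B6}
  B7:  IN={a@B6, b@B4, c@B6, e@B5, f@B6}  OUT={a@B7, b@B4, c@B6, e@B7, f@B6}

Merge at B3: IN[B3] = OUT[B0] ⊔ OUT[B2] = {a@B0, b@B1, c@B2, f@B3}
Applying B3's transfer function to that IN value gives OUT[B3] (row B3 above).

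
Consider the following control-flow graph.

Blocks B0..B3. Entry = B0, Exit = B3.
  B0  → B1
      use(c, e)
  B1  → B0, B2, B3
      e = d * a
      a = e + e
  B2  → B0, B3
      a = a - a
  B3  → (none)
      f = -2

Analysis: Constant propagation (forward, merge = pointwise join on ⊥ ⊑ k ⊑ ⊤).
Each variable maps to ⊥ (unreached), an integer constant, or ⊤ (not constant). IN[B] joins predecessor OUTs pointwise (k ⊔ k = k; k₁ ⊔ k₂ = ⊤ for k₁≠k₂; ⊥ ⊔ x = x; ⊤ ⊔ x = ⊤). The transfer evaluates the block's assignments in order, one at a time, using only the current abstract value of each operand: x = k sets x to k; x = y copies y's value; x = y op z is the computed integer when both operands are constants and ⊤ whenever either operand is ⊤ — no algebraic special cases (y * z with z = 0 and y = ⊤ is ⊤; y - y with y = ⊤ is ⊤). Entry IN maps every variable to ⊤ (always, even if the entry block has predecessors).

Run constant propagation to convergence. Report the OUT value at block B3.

Converged values:
  B0:   IN=(all ⊤)   OUT=(all ⊤)
  B1:   IN=(all ⊤)   OUT=(all ⊤)
  B2:   IN=(all ⊤)   OUT=(all ⊤)
  B3:   IN=(all ⊤)   OUT={f:-2; rest ⊤}

Merge at B3: IN[B3] = OUT[B1] ⊔ OUT[B2] = {a: ⊤, b: ⊤, c: ⊤, d: ⊤, e: ⊤, f: ⊤}
Applying B3's transfer function to that IN value gives OUT[B3] (row B3 above).

Answer: {a: ⊤, b: ⊤, c: ⊤, d: ⊤, e: ⊤, f: -2}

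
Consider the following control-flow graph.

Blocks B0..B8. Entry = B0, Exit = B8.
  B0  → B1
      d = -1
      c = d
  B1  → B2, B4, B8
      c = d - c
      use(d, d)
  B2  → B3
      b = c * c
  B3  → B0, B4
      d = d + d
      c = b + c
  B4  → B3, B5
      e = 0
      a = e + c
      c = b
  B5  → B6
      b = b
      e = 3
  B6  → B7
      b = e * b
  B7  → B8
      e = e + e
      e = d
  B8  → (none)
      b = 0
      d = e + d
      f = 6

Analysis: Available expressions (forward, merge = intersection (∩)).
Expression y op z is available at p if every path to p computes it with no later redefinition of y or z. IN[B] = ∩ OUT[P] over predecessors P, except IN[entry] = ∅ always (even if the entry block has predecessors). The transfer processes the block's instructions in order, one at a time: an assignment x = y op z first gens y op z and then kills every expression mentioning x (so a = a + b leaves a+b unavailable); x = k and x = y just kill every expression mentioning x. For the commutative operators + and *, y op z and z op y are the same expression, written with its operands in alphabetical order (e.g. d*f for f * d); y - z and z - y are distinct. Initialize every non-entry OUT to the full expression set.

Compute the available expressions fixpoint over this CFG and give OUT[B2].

Answer: {c*c}

Working:
Per-block solution:
  B0:   IN={}   OUT={}
  B1:   IN={}   OUT={}
  B2:   IN={}   OUT={c*c}
  B3:   IN={}   OUT={}
  B4:   IN={}   OUT={}
  B5:   IN={}   OUT={}
  B6:   IN={}   OUT={}
  B7:   IN={}   OUT={}
  B8:   IN={}   OUT={}

Merge at B2: IN[B2] = OUT[B1] = {}
Applying B2's transfer function to that IN value gives OUT[B2] (row B2 above).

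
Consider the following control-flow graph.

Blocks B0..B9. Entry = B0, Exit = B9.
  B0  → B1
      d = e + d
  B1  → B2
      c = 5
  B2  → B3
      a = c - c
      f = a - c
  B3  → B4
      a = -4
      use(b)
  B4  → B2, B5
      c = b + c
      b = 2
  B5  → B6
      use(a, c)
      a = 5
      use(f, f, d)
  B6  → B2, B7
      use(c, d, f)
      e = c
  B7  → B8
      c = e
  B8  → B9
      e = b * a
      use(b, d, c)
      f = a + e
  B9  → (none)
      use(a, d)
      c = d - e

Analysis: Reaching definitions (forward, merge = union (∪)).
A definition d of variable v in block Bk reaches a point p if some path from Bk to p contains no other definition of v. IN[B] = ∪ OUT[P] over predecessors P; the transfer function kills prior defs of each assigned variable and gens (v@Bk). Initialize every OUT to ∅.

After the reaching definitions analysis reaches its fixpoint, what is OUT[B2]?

Answer: {a@B2, b@B4, c@B1, c@B4, d@B0, e@B6, f@B2}

Trace:
Converged values:
  B0:  IN={}  OUT={d@B0}
  B1:  IN={d@B0}  OUT={c@B1, d@B0}
  B2:  IN={a@B3, a@B5, b@B4, c@B1, c@B4, d@B0, e@B6, f@B2}  OUT={a@B2, b@B4, c@B1, c@B4, d@B0, e@B6, f@B2}
  B3:  IN={a@B2, b@B4, c@B1, c@B4, d@B0, e@B6, f@B2}  OUT={a@B3, b@B4, c@B1, c@B4, d@B0, e@B6, f@B2}
  B4:  IN={a@B3, b@B4, c@B1, c@B4, d@B0, e@B6, f@B2}  OUT={a@B3, b@B4, c@B4, d@B0, e@B6, f@B2}
  B5:  IN={a@B3, b@B4, c@B4, d@B0, e@B6, f@B2}  OUT={a@B5, b@B4, c@B4, d@B0, e@B6, f@B2}
  B6:  IN={a@B5, b@B4, c@B4, d@B0, e@B6, f@B2}  OUT={a@B5, b@B4, c@B4, d@B0, e@B6, f@B2}
  B7:  IN={a@B5, b@B4, c@B4, d@B0, e@B6, f@B2}  OUT={a@B5, b@B4, c@B7, d@B0, e@B6, f@B2}
  B8:  IN={a@B5, b@B4, c@B7, d@B0, e@B6, f@B2}  OUT={a@B5, b@B4, c@B7, d@B0, e@B8, f@B8}
  B9:  IN={a@B5, b@B4, c@B7, d@B0, e@B8, f@B8}  OUT={a@B5, b@B4, c@B9, d@B0, e@B8, f@B8}

Merge at B2: IN[B2] = OUT[B1] ⊔ OUT[B4] ⊔ OUT[B6] = {a@B3, a@B5, b@B4, c@B1, c@B4, d@B0, e@B6, f@B2}
Applying B2's transfer function to that IN value gives OUT[B2] (row B2 above).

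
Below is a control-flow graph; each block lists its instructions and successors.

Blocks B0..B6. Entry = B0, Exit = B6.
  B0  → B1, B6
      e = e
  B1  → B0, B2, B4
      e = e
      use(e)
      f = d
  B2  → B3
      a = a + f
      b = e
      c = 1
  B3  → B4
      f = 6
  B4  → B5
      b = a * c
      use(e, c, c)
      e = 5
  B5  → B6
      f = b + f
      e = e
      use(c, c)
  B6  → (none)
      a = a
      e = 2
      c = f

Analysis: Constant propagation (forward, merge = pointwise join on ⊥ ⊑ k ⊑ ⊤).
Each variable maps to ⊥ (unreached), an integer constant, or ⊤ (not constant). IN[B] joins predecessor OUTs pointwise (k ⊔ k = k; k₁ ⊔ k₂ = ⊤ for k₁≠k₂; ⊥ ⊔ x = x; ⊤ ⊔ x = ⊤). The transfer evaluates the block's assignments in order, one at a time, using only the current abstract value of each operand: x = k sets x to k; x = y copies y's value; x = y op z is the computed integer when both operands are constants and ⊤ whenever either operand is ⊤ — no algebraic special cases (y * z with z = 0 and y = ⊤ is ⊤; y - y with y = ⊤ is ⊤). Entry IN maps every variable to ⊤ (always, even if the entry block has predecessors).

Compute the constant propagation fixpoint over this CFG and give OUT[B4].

Answer: {a: ⊤, b: ⊤, c: ⊤, d: ⊤, e: 5, f: ⊤}

Working:
Per-block solution:
  B0:   IN=(all ⊤)   OUT=(all ⊤)
  B1:   IN=(all ⊤)   OUT=(all ⊤)
  B2:   IN=(all ⊤)   OUT={c:1; rest ⊤}
  B3:   IN={c:1; rest ⊤}   OUT={c:1, f:6; rest ⊤}
  B4:   IN=(all ⊤)   OUT={e:5; rest ⊤}
  B5:   IN={e:5; rest ⊤}   OUT={e:5; rest ⊤}
  B6:   IN=(all ⊤)   OUT={e:2; rest ⊤}

Merge at B4: IN[B4] = OUT[B1] ⊔ OUT[B3] = {a: ⊤, b: ⊤, c: ⊤, d: ⊤, e: ⊤, f: ⊤}
Applying B4's transfer function to that IN value gives OUT[B4] (row B4 above).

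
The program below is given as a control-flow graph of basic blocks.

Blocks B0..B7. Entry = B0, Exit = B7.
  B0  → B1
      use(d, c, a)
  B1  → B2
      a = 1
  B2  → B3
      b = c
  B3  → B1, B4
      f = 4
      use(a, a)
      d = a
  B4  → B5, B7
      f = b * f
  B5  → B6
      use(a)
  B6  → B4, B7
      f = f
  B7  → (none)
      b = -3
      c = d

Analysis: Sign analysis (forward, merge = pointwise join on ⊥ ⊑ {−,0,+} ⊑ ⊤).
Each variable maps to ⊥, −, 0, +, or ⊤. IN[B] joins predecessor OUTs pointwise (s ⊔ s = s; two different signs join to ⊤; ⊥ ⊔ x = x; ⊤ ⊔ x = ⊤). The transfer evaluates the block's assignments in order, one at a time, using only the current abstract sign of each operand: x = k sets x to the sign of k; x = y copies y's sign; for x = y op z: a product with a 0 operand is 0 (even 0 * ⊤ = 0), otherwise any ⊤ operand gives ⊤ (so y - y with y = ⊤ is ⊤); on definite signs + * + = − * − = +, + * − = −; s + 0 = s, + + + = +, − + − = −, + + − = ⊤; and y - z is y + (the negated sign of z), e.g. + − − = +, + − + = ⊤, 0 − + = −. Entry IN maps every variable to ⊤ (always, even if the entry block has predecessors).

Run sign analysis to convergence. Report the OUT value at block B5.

Answer: {a: +, b: ⊤, c: ⊤, d: +, e: ⊤, f: ⊤}

Derivation:
Per-block solution:
  B0:   IN=(all ⊤)   OUT=(all ⊤)
  B1:   IN=(all ⊤)   OUT={a:+; rest ⊤}
  B2:   IN={a:+; rest ⊤}   OUT={a:+; rest ⊤}
  B3:   IN={a:+; rest ⊤}   OUT={a:+, d:+, f:+; rest ⊤}
  B4:   IN={a:+, d:+; rest ⊤}   OUT={a:+, d:+; rest ⊤}
  B5:   IN={a:+, d:+; rest ⊤}   OUT={a:+, d:+; rest ⊤}
  B6:   IN={a:+, d:+; rest ⊤}   OUT={a:+, d:+; rest ⊤}
  B7:   IN={a:+, d:+; rest ⊤}   OUT={a:+, b:-, c:+, d:+; rest ⊤}

Merge at B5: IN[B5] = OUT[B4] = {a: +, b: ⊤, c: ⊤, d: +, e: ⊤, f: ⊤}
Applying B5's transfer function to that IN value gives OUT[B5] (row B5 above).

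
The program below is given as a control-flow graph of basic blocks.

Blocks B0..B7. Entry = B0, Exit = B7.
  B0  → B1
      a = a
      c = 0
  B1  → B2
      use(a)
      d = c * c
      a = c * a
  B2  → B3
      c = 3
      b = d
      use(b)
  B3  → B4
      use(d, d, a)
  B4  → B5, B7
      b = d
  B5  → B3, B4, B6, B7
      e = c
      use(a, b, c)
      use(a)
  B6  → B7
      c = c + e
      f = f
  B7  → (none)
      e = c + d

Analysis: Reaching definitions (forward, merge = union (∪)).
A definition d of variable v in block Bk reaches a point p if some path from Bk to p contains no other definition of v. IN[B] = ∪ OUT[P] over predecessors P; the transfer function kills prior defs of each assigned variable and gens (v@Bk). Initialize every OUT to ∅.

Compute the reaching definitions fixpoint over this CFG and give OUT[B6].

Fixpoint table:
  B0:  IN={}  OUT={a@B0, c@B0}
  B1:  IN={a@B0, c@B0}  OUT={a@B1, c@B0, d@B1}
  B2:  IN={a@B1, c@B0, d@B1}  OUT={a@B1, b@B2, c@B2, d@B1}
  B3:  IN={a@B1, b@B2, b@B4, c@B2, d@B1, e@B5}  OUT={a@B1, b@B2, b@B4, c@B2, d@B1, e@B5}
  B4:  IN={a@B1, b@B2, b@B4, c@B2, d@B1, e@B5}  OUT={a@B1, b@B4, c@B2, d@B1, e@B5}
  B5:  IN={a@B1, b@B4, c@B2, d@B1, e@B5}  OUT={a@B1, b@B4, c@B2, d@B1, e@B5}
  B6:  IN={a@B1, b@B4, c@B2, d@B1, e@B5}  OUT={a@B1, b@B4, c@B6, d@B1, e@B5, f@B6}
  B7:  IN={a@B1, b@B4, c@B2, c@B6, d@B1, e@B5, f@B6}  OUT={a@B1, b@B4, c@B2, c@B6, d@B1, e@B7, f@B6}

Merge at B6: IN[B6] = OUT[B5] = {a@B1, b@B4, c@B2, d@B1, e@B5}
Applying B6's transfer function to that IN value gives OUT[B6] (row B6 above).

Answer: {a@B1, b@B4, c@B6, d@B1, e@B5, f@B6}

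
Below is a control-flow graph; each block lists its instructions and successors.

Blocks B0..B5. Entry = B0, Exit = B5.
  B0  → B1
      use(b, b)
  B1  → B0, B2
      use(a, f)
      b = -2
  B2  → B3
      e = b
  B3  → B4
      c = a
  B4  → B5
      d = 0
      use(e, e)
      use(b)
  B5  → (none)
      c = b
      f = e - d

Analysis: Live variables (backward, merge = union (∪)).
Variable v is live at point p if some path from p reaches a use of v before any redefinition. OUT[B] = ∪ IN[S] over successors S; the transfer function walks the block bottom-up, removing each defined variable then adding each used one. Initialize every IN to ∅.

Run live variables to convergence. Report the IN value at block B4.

Fixpoint table:
  B0: | IN={a, b, f} | OUT={a, f}
  B1: | IN={a, f} | OUT={a, b, f}
  B2: | IN={a, b} | OUT={a, b, e}
  B3: | IN={a, b, e} | OUT={b, e}
  B4: | IN={b, e} | OUT={b, d, e}
  B5: | IN={b, d, e} | OUT={}

Merge at B4: OUT[B4] = IN[B5] = {b, d, e}
Applying B4's transfer function to that OUT value gives IN[B4] (row B4 above).

Answer: {b, e}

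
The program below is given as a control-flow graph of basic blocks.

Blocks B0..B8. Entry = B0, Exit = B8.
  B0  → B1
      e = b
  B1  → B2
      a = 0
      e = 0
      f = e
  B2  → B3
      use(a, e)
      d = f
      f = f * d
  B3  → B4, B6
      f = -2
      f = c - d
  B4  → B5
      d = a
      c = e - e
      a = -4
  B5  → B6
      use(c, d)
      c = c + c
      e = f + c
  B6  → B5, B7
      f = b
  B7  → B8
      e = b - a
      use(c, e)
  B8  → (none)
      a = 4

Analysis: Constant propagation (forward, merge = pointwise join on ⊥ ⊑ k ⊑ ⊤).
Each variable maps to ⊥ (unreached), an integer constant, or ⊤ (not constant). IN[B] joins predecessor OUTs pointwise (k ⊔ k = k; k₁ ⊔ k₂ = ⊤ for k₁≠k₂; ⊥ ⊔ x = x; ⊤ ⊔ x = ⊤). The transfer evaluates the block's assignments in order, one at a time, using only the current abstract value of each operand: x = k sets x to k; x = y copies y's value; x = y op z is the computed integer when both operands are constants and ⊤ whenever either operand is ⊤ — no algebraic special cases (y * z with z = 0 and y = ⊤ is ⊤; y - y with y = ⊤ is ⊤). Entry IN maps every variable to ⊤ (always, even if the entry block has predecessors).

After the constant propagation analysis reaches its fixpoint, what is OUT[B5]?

Answer: {a: ⊤, b: ⊤, c: ⊤, d: 0, e: ⊤, f: ⊤}

Working:
Fixpoint table:
  B0: | IN=(all ⊤) | OUT=(all ⊤)
  B1: | IN=(all ⊤) | OUT={a:0, e:0, f:0; rest ⊤}
  B2: | IN={a:0, e:0, f:0; rest ⊤} | OUT={a:0, d:0, e:0, f:0; rest ⊤}
  B3: | IN={a:0, d:0, e:0, f:0; rest ⊤} | OUT={a:0, d:0, e:0; rest ⊤}
  B4: | IN={a:0, d:0, e:0; rest ⊤} | OUT={a:-4, c:0, d:0, e:0; rest ⊤}
  B5: | IN={d:0; rest ⊤} | OUT={d:0; rest ⊤}
  B6: | IN={d:0; rest ⊤} | OUT={d:0; rest ⊤}
  B7: | IN={d:0; rest ⊤} | OUT={d:0; rest ⊤}
  B8: | IN={d:0; rest ⊤} | OUT={a:4, d:0; rest ⊤}

Merge at B5: IN[B5] = OUT[B4] ⊔ OUT[B6] = {a: ⊤, b: ⊤, c: ⊤, d: 0, e: ⊤, f: ⊤}
Applying B5's transfer function to that IN value gives OUT[B5] (row B5 above).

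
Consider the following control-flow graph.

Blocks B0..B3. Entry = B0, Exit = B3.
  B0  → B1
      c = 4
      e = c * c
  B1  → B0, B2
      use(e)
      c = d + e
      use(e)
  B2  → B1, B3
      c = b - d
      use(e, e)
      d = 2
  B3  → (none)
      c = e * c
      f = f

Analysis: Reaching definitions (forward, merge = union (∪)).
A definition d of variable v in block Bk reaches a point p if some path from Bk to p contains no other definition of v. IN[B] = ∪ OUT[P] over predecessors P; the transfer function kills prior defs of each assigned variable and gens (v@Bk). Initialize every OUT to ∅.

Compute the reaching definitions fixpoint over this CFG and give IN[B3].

Answer: {c@B2, d@B2, e@B0}

Working:
Fixpoint table:
  B0:  IN={c@B1, d@B2, e@B0}  OUT={c@B0, d@B2, e@B0}
  B1:  IN={c@B0, c@B2, d@B2, e@B0}  OUT={c@B1, d@B2, e@B0}
  B2:  IN={c@B1, d@B2, e@B0}  OUT={c@B2, d@B2, e@B0}
  B3:  IN={c@B2, d@B2, e@B0}  OUT={c@B3, d@B2, e@B0, f@B3}

Merge at B3: IN[B3] = OUT[B2] = {c@B2, d@B2, e@B0}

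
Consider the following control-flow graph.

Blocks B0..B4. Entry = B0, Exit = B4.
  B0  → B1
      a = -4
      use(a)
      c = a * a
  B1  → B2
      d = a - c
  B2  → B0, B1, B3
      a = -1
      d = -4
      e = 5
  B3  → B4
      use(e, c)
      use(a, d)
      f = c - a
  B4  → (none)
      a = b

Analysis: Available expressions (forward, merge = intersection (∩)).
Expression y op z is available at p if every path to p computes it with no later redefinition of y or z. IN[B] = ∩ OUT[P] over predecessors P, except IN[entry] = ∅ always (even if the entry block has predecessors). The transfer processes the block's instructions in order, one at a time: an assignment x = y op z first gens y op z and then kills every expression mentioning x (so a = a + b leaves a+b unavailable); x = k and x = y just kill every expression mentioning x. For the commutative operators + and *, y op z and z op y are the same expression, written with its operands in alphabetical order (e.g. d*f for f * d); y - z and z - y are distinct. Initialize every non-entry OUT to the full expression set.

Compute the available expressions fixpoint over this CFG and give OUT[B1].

Answer: {a-c}

Derivation:
Converged values:
  B0: | IN={} | OUT={a*a}
  B1: | IN={} | OUT={a-c}
  B2: | IN={a-c} | OUT={}
  B3: | IN={} | OUT={c-a}
  B4: | IN={c-a} | OUT={}

Merge at B1: IN[B1] = OUT[B0] ∩ OUT[B2] = {}
Applying B1's transfer function to that IN value gives OUT[B1] (row B1 above).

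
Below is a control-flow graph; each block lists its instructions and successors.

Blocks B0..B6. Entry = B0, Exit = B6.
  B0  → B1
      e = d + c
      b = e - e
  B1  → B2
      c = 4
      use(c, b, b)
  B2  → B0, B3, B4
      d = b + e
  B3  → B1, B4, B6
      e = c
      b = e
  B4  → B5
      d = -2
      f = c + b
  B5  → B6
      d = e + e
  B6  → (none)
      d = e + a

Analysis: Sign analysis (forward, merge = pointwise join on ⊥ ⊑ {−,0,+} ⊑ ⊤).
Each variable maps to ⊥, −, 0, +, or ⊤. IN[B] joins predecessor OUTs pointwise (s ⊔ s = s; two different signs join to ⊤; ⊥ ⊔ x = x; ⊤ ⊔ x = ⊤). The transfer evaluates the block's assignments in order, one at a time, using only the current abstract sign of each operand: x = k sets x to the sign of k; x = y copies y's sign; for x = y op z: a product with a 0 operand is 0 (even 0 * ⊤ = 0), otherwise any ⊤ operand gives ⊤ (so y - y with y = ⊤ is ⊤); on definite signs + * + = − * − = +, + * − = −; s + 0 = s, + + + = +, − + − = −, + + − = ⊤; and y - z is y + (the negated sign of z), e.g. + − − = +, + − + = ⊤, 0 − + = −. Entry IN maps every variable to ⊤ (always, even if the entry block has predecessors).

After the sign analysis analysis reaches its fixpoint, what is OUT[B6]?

Answer: {a: ⊤, b: ⊤, c: +, d: ⊤, e: ⊤, f: ⊤}

Derivation:
Fixpoint table:
  B0: | IN=(all ⊤) | OUT=(all ⊤)
  B1: | IN=(all ⊤) | OUT={c:+; rest ⊤}
  B2: | IN={c:+; rest ⊤} | OUT={c:+; rest ⊤}
  B3: | IN={c:+; rest ⊤} | OUT={b:+, c:+, e:+; rest ⊤}
  B4: | IN={c:+; rest ⊤} | OUT={c:+, d:-; rest ⊤}
  B5: | IN={c:+, d:-; rest ⊤} | OUT={c:+; rest ⊤}
  B6: | IN={c:+; rest ⊤} | OUT={c:+; rest ⊤}

Merge at B6: IN[B6] = OUT[B3] ⊔ OUT[B5] = {a: ⊤, b: ⊤, c: +, d: ⊤, e: ⊤, f: ⊤}
Applying B6's transfer function to that IN value gives OUT[B6] (row B6 above).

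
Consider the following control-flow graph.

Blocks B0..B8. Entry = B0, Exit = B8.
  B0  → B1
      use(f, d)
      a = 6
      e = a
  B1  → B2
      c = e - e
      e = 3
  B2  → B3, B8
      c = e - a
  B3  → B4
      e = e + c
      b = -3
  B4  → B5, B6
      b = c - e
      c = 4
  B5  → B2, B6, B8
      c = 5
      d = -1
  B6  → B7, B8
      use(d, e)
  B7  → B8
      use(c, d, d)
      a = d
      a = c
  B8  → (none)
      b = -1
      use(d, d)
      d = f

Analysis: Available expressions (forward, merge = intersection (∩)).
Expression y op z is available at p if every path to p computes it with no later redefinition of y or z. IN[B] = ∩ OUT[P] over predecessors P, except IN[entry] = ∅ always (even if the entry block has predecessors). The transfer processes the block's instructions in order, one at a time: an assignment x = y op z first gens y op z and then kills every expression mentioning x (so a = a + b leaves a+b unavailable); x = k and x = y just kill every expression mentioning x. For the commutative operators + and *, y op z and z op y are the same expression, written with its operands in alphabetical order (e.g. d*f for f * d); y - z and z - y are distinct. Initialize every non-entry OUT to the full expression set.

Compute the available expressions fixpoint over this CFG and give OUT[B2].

Per-block solution:
  B0: | IN={} | OUT={}
  B1: | IN={} | OUT={}
  B2: | IN={} | OUT={e-a}
  B3: | IN={e-a} | OUT={}
  B4: | IN={} | OUT={}
  B5: | IN={} | OUT={}
  B6: | IN={} | OUT={}
  B7: | IN={} | OUT={}
  B8: | IN={} | OUT={}

Merge at B2: IN[B2] = OUT[B1] ∩ OUT[B5] = {}
Applying B2's transfer function to that IN value gives OUT[B2] (row B2 above).

Answer: {e-a}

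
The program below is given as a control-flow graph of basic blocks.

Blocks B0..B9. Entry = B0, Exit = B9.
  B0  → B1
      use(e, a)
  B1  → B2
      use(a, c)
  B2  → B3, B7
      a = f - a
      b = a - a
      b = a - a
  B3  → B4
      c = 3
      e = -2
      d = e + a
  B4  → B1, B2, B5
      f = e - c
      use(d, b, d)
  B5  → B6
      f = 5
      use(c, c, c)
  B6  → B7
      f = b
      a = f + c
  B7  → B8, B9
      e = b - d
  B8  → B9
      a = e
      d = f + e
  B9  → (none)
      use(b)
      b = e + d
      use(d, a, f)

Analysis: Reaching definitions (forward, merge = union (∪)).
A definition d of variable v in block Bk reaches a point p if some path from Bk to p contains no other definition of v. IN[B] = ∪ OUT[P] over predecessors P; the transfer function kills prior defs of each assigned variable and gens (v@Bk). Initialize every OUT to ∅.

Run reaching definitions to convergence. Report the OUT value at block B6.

Answer: {a@B6, b@B2, c@B3, d@B3, e@B3, f@B6}

Working:
Fixpoint table:
  B0:  IN={}  OUT={}
  B1:  IN={a@B2, b@B2, c@B3, d@B3, e@B3, f@B4}  OUT={a@B2, b@B2, c@B3, d@B3, e@B3, f@B4}
  B2:  IN={a@B2, b@B2, c@B3, d@B3, e@B3, f@B4}  OUT={a@B2, b@B2, c@B3, d@B3, e@B3, f@B4}
  B3:  IN={a@B2, b@B2, c@B3, d@B3, e@B3, f@B4}  OUT={a@B2, b@B2, c@B3, d@B3, e@B3, f@B4}
  B4:  IN={a@B2, b@B2, c@B3, d@B3, e@B3, f@B4}  OUT={a@B2, b@B2, c@B3, d@B3, e@B3, f@B4}
  B5:  IN={a@B2, b@B2, c@B3, d@B3, e@B3, f@B4}  OUT={a@B2, b@B2, c@B3, d@B3, e@B3, f@B5}
  B6:  IN={a@B2, b@B2, c@B3, d@B3, e@B3, f@B5}  OUT={a@B6, b@B2, c@B3, d@B3, e@B3, f@B6}
  B7:  IN={a@B2, a@B6, b@B2, c@B3, d@B3, e@B3, f@B4, f@B6}  OUT={a@B2, a@B6, b@B2, c@B3, d@B3, e@B7, f@B4, f@B6}
  B8:  IN={a@B2, a@B6, b@B2, c@B3, d@B3, e@B7, f@B4, f@B6}  OUT={a@B8, b@B2, c@B3, d@B8, e@B7, f@B4, f@B6}
  B9:  IN={a@B2, a@B6, a@B8, b@B2, c@B3, d@B3, d@B8, e@B7, f@B4, f@B6}  OUT={a@B2, a@B6, a@B8, b@B9, c@B3, d@B3, d@B8, e@B7, f@B4, f@B6}

Merge at B6: IN[B6] = OUT[B5] = {a@B2, b@B2, c@B3, d@B3, e@B3, f@B5}
Applying B6's transfer function to that IN value gives OUT[B6] (row B6 above).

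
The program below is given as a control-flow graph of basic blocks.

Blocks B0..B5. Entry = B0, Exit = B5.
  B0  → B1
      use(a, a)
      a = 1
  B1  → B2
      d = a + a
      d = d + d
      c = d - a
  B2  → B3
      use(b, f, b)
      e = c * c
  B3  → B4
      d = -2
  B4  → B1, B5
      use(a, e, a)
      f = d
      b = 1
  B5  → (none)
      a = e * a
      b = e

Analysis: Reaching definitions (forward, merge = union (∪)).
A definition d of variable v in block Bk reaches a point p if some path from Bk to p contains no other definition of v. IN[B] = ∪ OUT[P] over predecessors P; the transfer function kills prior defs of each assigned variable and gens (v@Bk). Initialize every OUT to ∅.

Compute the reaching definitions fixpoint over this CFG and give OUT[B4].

Answer: {a@B0, b@B4, c@B1, d@B3, e@B2, f@B4}

Derivation:
Per-block solution:
  B0:   IN={}   OUT={a@B0}
  B1:   IN={a@B0, b@B4, c@B1, d@B3, e@B2, f@B4}   OUT={a@B0, b@B4, c@B1, d@B1, e@B2, f@B4}
  B2:   IN={a@B0, b@B4, c@B1, d@B1, e@B2, f@B4}   OUT={a@B0, b@B4, c@B1, d@B1, e@B2, f@B4}
  B3:   IN={a@B0, b@B4, c@B1, d@B1, e@B2, f@B4}   OUT={a@B0, b@B4, c@B1, d@B3, e@B2, f@B4}
  B4:   IN={a@B0, b@B4, c@B1, d@B3, e@B2, f@B4}   OUT={a@B0, b@B4, c@B1, d@B3, e@B2, f@B4}
  B5:   IN={a@B0, b@B4, c@B1, d@B3, e@B2, f@B4}   OUT={a@B5, b@B5, c@B1, d@B3, e@B2, f@B4}

Merge at B4: IN[B4] = OUT[B3] = {a@B0, b@B4, c@B1, d@B3, e@B2, f@B4}
Applying B4's transfer function to that IN value gives OUT[B4] (row B4 above).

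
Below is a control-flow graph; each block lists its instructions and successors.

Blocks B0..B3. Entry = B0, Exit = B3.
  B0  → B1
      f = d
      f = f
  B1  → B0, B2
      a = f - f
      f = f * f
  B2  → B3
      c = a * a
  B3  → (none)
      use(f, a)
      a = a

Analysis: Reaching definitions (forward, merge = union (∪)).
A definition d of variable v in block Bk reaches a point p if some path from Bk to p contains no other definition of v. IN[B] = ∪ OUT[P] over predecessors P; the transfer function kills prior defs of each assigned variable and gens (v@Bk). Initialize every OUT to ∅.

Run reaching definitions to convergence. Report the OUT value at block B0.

Answer: {a@B1, f@B0}

Working:
Per-block solution:
  B0: | IN={a@B1, f@B1} | OUT={a@B1, f@B0}
  B1: | IN={a@B1, f@B0} | OUT={a@B1, f@B1}
  B2: | IN={a@B1, f@B1} | OUT={a@B1, c@B2, f@B1}
  B3: | IN={a@B1, c@B2, f@B1} | OUT={a@B3, c@B2, f@B1}

Merge at B0 (entry node, so the boundary value {} is joined with the incoming edge(s)): IN[B0] = {} ⊔ OUT[B1] = {a@B1, f@B1}
Applying B0's transfer function to that IN value gives OUT[B0] (row B0 above).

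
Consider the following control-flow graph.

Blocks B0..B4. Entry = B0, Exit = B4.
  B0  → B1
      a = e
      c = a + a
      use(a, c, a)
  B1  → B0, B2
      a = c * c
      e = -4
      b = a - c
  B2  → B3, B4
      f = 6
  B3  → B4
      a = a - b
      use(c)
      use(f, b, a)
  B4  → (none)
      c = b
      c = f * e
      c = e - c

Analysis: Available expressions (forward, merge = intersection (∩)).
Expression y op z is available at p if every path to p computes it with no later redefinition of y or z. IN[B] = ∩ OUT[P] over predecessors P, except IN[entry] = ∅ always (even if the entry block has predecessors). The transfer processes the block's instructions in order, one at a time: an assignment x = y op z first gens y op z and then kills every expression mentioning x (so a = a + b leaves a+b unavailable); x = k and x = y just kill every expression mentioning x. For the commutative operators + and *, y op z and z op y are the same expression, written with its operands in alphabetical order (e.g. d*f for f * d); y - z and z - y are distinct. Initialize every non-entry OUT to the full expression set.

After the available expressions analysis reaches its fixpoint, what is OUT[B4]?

Fixpoint table:
  B0: | IN={} | OUT={a+a}
  B1: | IN={a+a} | OUT={a-c, c*c}
  B2: | IN={a-c, c*c} | OUT={a-c, c*c}
  B3: | IN={a-c, c*c} | OUT={c*c}
  B4: | IN={c*c} | OUT={e*f}

Merge at B4: IN[B4] = OUT[B2] ∩ OUT[B3] = {c*c}
Applying B4's transfer function to that IN value gives OUT[B4] (row B4 above).

Answer: {e*f}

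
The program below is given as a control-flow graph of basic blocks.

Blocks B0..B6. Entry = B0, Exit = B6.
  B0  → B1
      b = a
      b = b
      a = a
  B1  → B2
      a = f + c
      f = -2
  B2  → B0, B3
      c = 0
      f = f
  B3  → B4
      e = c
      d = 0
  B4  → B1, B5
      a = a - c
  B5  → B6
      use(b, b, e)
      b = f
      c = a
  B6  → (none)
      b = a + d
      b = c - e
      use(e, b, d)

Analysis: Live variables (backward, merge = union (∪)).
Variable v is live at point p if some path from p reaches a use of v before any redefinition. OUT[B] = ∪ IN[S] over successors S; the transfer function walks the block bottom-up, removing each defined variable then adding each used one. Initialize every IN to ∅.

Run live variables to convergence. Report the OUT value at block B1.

Answer: {a, b, f}

Working:
Converged values:
  B0: | IN={a, c, f} | OUT={b, c, f}
  B1: | IN={b, c, f} | OUT={a, b, f}
  B2: | IN={a, b, f} | OUT={a, b, c, f}
  B3: | IN={a, b, c, f} | OUT={a, b, c, d, e, f}
  B4: | IN={a, b, c, d, e, f} | OUT={a, b, c, d, e, f}
  B5: | IN={a, b, d, e, f} | OUT={a, c, d, e}
  B6: | IN={a, c, d, e} | OUT={}

Merge at B1: OUT[B1] = IN[B2] = {a, b, f}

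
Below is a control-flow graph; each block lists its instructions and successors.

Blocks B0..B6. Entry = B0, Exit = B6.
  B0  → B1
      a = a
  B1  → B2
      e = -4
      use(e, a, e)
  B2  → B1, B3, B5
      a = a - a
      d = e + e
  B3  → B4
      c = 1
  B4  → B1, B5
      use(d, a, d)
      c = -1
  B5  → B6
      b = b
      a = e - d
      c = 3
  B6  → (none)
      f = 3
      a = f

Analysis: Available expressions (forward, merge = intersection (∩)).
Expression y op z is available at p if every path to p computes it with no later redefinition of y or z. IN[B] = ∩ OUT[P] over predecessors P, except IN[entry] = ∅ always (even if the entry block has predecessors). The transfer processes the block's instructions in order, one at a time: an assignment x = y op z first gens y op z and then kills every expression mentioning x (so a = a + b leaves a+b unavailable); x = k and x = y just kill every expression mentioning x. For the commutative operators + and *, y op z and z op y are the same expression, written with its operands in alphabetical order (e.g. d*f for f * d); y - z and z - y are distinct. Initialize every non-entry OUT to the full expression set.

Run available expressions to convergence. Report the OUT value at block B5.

Answer: {e+e, e-d}

Working:
Per-block solution:
  B0:   IN={}   OUT={}
  B1:   IN={}   OUT={}
  B2:   IN={}   OUT={e+e}
  B3:   IN={e+e}   OUT={e+e}
  B4:   IN={e+e}   OUT={e+e}
  B5:   IN={e+e}   OUT={e+e, e-d}
  B6:   IN={e+e, e-d}   OUT={e+e, e-d}

Merge at B5: IN[B5] = OUT[B2] ∩ OUT[B4] = {e+e}
Applying B5's transfer function to that IN value gives OUT[B5] (row B5 above).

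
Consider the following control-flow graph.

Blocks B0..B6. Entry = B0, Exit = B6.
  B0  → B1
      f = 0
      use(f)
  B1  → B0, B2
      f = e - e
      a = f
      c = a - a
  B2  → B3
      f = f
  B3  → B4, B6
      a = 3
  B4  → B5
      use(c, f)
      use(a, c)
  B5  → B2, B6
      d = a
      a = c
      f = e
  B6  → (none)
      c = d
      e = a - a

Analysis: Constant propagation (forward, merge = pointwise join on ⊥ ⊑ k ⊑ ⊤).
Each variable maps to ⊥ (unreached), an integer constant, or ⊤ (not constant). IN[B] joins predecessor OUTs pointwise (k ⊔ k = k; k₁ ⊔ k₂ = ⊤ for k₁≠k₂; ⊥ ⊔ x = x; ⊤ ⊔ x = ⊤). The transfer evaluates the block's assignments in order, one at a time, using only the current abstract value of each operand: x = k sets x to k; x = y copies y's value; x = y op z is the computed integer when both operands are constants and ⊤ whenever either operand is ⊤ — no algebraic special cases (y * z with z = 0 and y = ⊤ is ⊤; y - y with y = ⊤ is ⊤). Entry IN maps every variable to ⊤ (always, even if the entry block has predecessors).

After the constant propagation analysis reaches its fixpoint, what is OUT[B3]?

Answer: {a: 3, b: ⊤, c: ⊤, d: ⊤, e: ⊤, f: ⊤}

Trace:
Fixpoint table:
  B0:  IN=(all ⊤)  OUT={f:0; rest ⊤}
  B1:  IN={f:0; rest ⊤}  OUT=(all ⊤)
  B2:  IN=(all ⊤)  OUT=(all ⊤)
  B3:  IN=(all ⊤)  OUT={a:3; rest ⊤}
  B4:  IN={a:3; rest ⊤}  OUT={a:3; rest ⊤}
  B5:  IN={a:3; rest ⊤}  OUT={d:3; rest ⊤}
  B6:  IN=(all ⊤)  OUT=(all ⊤)

Merge at B3: IN[B3] = OUT[B2] = {a: ⊤, b: ⊤, c: ⊤, d: ⊤, e: ⊤, f: ⊤}
Applying B3's transfer function to that IN value gives OUT[B3] (row B3 above).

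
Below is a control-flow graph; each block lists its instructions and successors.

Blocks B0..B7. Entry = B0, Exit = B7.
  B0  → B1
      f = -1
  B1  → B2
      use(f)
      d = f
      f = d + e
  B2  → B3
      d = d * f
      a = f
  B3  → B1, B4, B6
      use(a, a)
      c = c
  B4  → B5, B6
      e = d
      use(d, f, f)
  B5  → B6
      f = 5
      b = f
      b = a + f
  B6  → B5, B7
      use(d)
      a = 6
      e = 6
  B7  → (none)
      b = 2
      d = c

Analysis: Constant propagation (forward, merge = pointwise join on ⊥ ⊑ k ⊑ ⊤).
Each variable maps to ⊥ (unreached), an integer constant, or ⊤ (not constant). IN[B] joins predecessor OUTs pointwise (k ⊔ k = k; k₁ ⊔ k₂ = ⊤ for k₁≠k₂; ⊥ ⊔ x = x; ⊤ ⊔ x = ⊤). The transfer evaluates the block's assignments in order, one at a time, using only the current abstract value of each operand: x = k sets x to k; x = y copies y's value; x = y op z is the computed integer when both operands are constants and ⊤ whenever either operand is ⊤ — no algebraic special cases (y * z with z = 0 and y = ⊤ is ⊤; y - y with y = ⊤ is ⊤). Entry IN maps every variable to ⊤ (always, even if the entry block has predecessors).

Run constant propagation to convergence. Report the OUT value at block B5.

Answer: {a: ⊤, b: ⊤, c: ⊤, d: ⊤, e: ⊤, f: 5}

Trace:
Fixpoint table:
  B0:  IN=(all ⊤)  OUT={f:-1; rest ⊤}
  B1:  IN=(all ⊤)  OUT=(all ⊤)
  B2:  IN=(all ⊤)  OUT=(all ⊤)
  B3:  IN=(all ⊤)  OUT=(all ⊤)
  B4:  IN=(all ⊤)  OUT=(all ⊤)
  B5:  IN=(all ⊤)  OUT={f:5; rest ⊤}
  B6:  IN=(all ⊤)  OUT={a:6, e:6; rest ⊤}
  B7:  IN={a:6, e:6; rest ⊤}  OUT={a:6, b:2, e:6; rest ⊤}

Merge at B5: IN[B5] = OUT[B4] ⊔ OUT[B6] = {a: ⊤, b: ⊤, c: ⊤, d: ⊤, e: ⊤, f: ⊤}
Applying B5's transfer function to that IN value gives OUT[B5] (row B5 above).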